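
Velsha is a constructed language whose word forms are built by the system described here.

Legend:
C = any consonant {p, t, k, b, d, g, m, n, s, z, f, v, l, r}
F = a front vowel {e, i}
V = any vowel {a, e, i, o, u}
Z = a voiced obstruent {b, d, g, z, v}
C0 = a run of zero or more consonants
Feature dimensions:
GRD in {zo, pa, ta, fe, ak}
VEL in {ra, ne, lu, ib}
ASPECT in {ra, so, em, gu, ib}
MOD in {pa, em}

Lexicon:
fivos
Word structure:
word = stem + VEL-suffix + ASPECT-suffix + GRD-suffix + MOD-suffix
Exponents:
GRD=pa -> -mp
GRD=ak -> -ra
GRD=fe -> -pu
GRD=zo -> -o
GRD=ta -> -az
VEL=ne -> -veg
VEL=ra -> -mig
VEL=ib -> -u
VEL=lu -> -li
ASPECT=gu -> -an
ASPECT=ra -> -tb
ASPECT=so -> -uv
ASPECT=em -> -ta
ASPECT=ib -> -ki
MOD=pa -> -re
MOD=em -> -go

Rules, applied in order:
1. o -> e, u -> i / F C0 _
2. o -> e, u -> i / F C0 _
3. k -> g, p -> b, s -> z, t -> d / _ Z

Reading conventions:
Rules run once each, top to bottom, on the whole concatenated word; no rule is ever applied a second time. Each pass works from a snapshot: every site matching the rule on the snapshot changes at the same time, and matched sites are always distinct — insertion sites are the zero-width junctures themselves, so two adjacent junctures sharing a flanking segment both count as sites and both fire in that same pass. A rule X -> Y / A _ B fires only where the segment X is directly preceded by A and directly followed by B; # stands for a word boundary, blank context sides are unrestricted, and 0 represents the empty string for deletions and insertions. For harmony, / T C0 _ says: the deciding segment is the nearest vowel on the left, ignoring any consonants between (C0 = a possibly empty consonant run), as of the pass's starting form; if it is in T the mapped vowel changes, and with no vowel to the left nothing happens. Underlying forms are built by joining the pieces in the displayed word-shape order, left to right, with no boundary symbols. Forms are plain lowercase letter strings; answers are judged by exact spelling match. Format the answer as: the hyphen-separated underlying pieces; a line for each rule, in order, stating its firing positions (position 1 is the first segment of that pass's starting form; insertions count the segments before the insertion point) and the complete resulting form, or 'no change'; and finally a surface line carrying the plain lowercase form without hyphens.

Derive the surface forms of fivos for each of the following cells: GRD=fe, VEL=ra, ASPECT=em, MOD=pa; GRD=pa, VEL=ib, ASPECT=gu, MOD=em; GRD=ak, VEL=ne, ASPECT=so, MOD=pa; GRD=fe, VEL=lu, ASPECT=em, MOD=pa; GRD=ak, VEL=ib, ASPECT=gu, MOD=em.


cell GRD=fe, VEL=ra, ASPECT=em, MOD=pa:
underlying: fivos-mig-ta-pu-re
1. o -> e, u -> i / F C0 _: fires at position(s) 4: fivesmigtapure
2. o -> e, u -> i / F C0 _: no change
3. k -> g, p -> b, s -> z, t -> d / _ Z: no change
surface: fivesmigtapure

cell GRD=pa, VEL=ib, ASPECT=gu, MOD=em:
underlying: fivos-u-an-mp-go
1. o -> e, u -> i / F C0 _: fires at position(s) 4: fivesuanmpgo
2. o -> e, u -> i / F C0 _: fires at position(s) 6: fivesianmpgo
3. k -> g, p -> b, s -> z, t -> d / _ Z: fires at position(s) 10: fivesianmbgo
surface: fivesianmbgo

cell GRD=ak, VEL=ne, ASPECT=so, MOD=pa:
underlying: fivos-veg-uv-ra-re
1. o -> e, u -> i / F C0 _: fires at position(s) 4, 9: fivesvegivrare
2. o -> e, u -> i / F C0 _: no change
3. k -> g, p -> b, s -> z, t -> d / _ Z: fires at position(s) 5: fivezvegivrare
surface: fivezvegivrare

cell GRD=fe, VEL=lu, ASPECT=em, MOD=pa:
underlying: fivos-li-ta-pu-re
1. o -> e, u -> i / F C0 _: fires at position(s) 4: fiveslitapure
2. o -> e, u -> i / F C0 _: no change
3. k -> g, p -> b, s -> z, t -> d / _ Z: no change
surface: fiveslitapure

cell GRD=ak, VEL=ib, ASPECT=gu, MOD=em:
underlying: fivos-u-an-ra-go
1. o -> e, u -> i / F C0 _: fires at position(s) 4: fivesuanrago
2. o -> e, u -> i / F C0 _: fires at position(s) 6: fivesianrago
3. k -> g, p -> b, s -> z, t -> d / _ Z: no change
surface: fivesianrago


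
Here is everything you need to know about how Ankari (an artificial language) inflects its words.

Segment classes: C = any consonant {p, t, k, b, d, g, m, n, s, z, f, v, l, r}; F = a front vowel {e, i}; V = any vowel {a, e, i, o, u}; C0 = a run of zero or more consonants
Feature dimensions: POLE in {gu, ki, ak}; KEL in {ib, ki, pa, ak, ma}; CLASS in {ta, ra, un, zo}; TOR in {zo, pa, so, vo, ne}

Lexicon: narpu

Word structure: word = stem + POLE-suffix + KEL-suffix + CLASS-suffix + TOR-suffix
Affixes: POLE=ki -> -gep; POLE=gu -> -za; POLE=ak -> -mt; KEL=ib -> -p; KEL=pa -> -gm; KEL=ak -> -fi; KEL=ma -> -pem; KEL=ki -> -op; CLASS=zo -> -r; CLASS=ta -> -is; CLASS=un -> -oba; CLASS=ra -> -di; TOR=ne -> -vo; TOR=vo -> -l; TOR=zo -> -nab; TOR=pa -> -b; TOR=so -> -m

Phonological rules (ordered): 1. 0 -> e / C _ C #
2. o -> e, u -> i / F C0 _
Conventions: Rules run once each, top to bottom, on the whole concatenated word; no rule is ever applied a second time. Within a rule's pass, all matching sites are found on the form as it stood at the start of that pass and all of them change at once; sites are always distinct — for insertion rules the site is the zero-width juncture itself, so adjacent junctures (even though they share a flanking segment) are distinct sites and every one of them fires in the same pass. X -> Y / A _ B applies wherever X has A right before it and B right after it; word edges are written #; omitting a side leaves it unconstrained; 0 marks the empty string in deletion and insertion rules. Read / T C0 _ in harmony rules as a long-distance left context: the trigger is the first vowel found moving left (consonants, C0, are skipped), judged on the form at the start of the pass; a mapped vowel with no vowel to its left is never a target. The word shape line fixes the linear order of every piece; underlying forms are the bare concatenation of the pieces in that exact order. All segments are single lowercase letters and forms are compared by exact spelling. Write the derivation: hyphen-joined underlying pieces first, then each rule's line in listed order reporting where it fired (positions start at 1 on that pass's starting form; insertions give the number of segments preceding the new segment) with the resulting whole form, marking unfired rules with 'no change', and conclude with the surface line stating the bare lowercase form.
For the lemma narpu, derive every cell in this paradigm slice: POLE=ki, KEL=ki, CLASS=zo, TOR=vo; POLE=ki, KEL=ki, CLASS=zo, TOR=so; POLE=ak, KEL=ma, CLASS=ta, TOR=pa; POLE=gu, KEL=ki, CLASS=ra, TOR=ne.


cell POLE=ki, KEL=ki, CLASS=zo, TOR=vo:
underlying: narpu-gep-op-r-l
1. 0 -> e / C _ C #: inserts after position(s) 11: narpugepoprel
2. o -> e, u -> i / F C0 _: fires at position(s) 9: narpugepeprel
surface: narpugepeprel

cell POLE=ki, KEL=ki, CLASS=zo, TOR=so:
underlying: narpu-gep-op-r-m
1. 0 -> e / C _ C #: inserts after position(s) 11: narpugepoprem
2. o -> e, u -> i / F C0 _: fires at position(s) 9: narpugepeprem
surface: narpugepeprem

cell POLE=ak, KEL=ma, CLASS=ta, TOR=pa:
underlying: narpu-mt-pem-is-b
1. 0 -> e / C _ C #: inserts after position(s) 12: narpumtpemiseb
2. o -> e, u -> i / F C0 _: no change
surface: narpumtpemiseb

cell POLE=gu, KEL=ki, CLASS=ra, TOR=ne:
underlying: narpu-za-op-di-vo
1. 0 -> e / C _ C #: no change
2. o -> e, u -> i / F C0 _: fires at position(s) 13: narpuzaopdive
surface: narpuzaopdive


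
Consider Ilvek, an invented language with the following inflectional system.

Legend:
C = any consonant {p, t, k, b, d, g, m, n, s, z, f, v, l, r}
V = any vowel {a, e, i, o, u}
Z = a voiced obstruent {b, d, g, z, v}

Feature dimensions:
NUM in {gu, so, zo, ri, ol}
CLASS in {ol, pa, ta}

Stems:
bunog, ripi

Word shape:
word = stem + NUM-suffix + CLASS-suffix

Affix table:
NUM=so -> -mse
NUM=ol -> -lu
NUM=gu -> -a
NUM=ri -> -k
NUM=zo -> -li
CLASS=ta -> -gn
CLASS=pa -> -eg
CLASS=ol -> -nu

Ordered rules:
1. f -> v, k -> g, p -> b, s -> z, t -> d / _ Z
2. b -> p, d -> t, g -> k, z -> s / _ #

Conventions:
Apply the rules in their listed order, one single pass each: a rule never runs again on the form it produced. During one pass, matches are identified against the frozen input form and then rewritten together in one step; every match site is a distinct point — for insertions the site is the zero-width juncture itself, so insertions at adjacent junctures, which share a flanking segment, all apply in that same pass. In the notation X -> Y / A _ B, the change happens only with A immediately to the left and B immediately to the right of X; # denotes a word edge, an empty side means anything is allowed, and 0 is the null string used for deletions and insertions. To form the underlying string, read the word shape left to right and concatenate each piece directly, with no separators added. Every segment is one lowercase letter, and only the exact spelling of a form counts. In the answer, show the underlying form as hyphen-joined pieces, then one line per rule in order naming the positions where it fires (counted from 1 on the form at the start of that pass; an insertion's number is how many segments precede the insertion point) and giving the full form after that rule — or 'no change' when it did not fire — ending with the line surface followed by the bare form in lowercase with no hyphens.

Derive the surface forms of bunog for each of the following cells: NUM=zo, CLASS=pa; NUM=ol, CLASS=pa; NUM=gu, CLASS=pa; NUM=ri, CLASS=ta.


cell NUM=zo, CLASS=pa:
underlying: bunog-li-eg
1. f -> v, k -> g, p -> b, s -> z, t -> d / _ Z: no change
2. b -> p, d -> t, g -> k, z -> s / _ #: fires at position(s) 9: bunogliek
surface: bunogliek

cell NUM=ol, CLASS=pa:
underlying: bunog-lu-eg
1. f -> v, k -> g, p -> b, s -> z, t -> d / _ Z: no change
2. b -> p, d -> t, g -> k, z -> s / _ #: fires at position(s) 9: bunogluek
surface: bunogluek

cell NUM=gu, CLASS=pa:
underlying: bunog-a-eg
1. f -> v, k -> g, p -> b, s -> z, t -> d / _ Z: no change
2. b -> p, d -> t, g -> k, z -> s / _ #: fires at position(s) 8: bunogaek
surface: bunogaek

cell NUM=ri, CLASS=ta:
underlying: bunog-k-gn
1. f -> v, k -> g, p -> b, s -> z, t -> d / _ Z: fires at position(s) 6: bunogggn
2. b -> p, d -> t, g -> k, z -> s / _ #: no change
surface: bunogggn


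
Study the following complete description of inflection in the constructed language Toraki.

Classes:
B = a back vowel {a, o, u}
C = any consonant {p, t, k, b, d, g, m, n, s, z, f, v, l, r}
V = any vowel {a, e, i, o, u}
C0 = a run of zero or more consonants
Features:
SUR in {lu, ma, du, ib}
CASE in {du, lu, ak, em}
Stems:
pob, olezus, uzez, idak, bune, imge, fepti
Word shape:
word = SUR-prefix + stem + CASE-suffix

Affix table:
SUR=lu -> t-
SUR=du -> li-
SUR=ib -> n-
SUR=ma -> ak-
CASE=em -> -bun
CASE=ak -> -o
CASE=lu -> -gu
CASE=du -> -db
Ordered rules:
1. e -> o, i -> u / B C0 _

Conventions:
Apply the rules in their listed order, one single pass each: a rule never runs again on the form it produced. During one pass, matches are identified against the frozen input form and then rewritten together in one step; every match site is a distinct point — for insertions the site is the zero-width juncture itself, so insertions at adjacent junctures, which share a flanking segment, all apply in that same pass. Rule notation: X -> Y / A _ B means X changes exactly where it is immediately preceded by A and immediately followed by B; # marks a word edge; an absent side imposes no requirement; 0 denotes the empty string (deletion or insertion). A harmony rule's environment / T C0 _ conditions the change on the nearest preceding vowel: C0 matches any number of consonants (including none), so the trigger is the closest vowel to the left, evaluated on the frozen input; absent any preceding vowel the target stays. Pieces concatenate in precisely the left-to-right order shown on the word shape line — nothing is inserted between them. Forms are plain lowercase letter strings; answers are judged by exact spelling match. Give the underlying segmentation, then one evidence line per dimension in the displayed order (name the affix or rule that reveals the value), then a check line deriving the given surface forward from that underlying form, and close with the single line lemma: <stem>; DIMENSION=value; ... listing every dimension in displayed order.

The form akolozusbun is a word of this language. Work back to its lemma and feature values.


underlying: ak-olezus-bun
SUR=ma - signalled by the affix ak-
CASE=em - signalled by the affix -bun
check: akolezusbun -> akolozusbun
lemma: olezus; SUR=ma; CASE=em


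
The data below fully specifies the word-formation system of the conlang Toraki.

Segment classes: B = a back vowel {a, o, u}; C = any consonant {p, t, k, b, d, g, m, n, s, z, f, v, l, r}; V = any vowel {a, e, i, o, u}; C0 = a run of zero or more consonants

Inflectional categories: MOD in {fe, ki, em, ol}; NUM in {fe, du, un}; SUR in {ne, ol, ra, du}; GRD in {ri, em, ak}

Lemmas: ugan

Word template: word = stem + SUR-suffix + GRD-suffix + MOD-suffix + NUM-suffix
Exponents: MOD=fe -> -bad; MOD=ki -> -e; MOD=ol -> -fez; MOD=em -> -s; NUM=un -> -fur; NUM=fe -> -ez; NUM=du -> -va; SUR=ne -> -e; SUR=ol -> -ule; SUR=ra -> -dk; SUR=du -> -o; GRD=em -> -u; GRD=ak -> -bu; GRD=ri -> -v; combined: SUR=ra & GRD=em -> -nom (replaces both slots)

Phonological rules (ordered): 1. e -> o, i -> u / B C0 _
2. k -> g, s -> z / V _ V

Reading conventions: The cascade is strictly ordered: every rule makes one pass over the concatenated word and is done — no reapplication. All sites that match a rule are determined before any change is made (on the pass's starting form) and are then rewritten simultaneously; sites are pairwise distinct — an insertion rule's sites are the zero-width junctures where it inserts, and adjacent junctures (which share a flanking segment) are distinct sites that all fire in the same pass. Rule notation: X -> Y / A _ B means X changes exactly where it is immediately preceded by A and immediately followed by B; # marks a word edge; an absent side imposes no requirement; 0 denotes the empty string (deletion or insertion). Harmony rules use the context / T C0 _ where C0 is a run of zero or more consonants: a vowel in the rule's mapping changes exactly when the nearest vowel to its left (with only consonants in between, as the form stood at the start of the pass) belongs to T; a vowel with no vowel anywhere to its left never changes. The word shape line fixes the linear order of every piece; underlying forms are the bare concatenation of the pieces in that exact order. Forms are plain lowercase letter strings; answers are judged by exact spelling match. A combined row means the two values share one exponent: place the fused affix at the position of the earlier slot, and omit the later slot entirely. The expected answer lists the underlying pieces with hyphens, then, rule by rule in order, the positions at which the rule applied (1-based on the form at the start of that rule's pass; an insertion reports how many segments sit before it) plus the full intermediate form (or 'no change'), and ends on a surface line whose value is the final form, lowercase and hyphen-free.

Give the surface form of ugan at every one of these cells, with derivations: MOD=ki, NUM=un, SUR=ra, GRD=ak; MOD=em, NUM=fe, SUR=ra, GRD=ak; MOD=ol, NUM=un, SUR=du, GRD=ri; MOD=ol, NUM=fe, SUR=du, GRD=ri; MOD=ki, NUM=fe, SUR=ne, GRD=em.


cell MOD=ki, NUM=un, SUR=ra, GRD=ak:
underlying: ugan-dk-bu-e-fur
1. e -> o, i -> u / B C0 _: fires at position(s) 9: ugandkbuofur
2. k -> g, s -> z / V _ V: no change
surface: ugandkbuofur

cell MOD=em, NUM=fe, SUR=ra, GRD=ak:
underlying: ugan-dk-bu-s-ez
1. e -> o, i -> u / B C0 _: fires at position(s) 10: ugandkbusoz
2. k -> g, s -> z / V _ V: fires at position(s) 9: ugandkbuzoz
surface: ugandkbuzoz

cell MOD=ol, NUM=un, SUR=du, GRD=ri:
underlying: ugan-o-v-fez-fur
1. e -> o, i -> u / B C0 _: fires at position(s) 8: uganovfozfur
2. k -> g, s -> z / V _ V: no change
surface: uganovfozfur

cell MOD=ol, NUM=fe, SUR=du, GRD=ri:
underlying: ugan-o-v-fez-ez
1. e -> o, i -> u / B C0 _: fires at position(s) 8: uganovfozez
2. k -> g, s -> z / V _ V: no change
surface: uganovfozez

cell MOD=ki, NUM=fe, SUR=ne, GRD=em:
underlying: ugan-e-u-e-ez
1. e -> o, i -> u / B C0 _: fires at position(s) 5, 7: uganouoez
2. k -> g, s -> z / V _ V: no change
surface: uganouoez


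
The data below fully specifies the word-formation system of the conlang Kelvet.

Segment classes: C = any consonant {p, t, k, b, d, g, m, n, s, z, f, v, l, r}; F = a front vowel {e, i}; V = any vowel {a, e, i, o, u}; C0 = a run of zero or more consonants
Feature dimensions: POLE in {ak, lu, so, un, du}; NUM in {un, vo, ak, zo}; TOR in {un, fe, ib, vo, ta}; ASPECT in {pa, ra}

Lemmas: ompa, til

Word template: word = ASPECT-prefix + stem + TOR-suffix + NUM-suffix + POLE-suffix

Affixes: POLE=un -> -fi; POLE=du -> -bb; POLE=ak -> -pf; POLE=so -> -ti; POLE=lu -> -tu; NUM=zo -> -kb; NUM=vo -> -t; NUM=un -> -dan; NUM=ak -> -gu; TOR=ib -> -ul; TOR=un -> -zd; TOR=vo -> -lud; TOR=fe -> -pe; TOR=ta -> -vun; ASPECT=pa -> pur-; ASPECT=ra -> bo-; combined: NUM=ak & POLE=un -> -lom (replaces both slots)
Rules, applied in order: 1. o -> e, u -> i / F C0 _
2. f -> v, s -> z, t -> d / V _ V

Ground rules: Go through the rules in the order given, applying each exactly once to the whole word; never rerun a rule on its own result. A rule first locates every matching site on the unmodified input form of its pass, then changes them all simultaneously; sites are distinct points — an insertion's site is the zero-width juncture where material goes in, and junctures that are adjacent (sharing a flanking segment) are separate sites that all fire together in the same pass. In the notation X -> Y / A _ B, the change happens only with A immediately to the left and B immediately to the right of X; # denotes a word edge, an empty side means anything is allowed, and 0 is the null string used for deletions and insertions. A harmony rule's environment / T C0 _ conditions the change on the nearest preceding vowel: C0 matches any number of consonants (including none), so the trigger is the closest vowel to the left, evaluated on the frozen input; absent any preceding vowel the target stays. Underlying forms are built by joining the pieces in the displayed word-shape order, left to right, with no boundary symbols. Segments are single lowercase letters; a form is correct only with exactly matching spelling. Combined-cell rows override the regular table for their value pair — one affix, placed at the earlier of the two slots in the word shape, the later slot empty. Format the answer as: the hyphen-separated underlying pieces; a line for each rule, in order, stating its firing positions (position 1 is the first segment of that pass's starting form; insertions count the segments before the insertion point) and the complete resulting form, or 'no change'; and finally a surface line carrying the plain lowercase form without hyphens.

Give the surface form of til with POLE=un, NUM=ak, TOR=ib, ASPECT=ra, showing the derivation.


underlying: bo-til-ul-lom
1. o -> e, u -> i / F C0 _: fires at position(s) 6: botilillom
2. f -> v, s -> z, t -> d / V _ V: fires at position(s) 3: bodilillom
surface: bodilillom


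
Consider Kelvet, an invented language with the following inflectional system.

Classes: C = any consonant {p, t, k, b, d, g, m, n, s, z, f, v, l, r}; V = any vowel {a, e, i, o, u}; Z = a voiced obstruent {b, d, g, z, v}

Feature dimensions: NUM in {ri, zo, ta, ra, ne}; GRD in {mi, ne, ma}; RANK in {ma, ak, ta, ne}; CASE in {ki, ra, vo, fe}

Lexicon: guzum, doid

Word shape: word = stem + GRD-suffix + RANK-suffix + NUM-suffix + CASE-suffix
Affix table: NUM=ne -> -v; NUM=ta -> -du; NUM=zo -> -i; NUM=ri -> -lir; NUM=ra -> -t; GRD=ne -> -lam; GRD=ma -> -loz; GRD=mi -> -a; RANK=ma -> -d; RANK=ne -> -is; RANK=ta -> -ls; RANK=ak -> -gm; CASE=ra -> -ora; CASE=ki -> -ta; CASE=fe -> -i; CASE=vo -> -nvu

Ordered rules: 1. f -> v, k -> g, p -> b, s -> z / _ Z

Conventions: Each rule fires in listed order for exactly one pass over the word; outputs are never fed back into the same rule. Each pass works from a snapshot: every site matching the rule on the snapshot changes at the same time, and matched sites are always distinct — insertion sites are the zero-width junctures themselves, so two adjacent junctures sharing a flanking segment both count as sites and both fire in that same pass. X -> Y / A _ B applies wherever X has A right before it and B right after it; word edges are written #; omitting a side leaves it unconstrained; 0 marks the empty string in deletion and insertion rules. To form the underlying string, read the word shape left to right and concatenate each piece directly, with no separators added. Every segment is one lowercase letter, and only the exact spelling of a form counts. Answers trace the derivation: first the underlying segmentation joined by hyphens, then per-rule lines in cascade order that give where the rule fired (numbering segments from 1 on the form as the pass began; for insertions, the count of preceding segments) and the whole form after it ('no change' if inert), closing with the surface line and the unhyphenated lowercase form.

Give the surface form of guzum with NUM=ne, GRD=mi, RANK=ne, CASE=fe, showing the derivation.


underlying: guzum-a-is-v-i
1. f -> v, k -> g, p -> b, s -> z / _ Z: fires at position(s) 8: guzumaizvi
surface: guzumaizvi


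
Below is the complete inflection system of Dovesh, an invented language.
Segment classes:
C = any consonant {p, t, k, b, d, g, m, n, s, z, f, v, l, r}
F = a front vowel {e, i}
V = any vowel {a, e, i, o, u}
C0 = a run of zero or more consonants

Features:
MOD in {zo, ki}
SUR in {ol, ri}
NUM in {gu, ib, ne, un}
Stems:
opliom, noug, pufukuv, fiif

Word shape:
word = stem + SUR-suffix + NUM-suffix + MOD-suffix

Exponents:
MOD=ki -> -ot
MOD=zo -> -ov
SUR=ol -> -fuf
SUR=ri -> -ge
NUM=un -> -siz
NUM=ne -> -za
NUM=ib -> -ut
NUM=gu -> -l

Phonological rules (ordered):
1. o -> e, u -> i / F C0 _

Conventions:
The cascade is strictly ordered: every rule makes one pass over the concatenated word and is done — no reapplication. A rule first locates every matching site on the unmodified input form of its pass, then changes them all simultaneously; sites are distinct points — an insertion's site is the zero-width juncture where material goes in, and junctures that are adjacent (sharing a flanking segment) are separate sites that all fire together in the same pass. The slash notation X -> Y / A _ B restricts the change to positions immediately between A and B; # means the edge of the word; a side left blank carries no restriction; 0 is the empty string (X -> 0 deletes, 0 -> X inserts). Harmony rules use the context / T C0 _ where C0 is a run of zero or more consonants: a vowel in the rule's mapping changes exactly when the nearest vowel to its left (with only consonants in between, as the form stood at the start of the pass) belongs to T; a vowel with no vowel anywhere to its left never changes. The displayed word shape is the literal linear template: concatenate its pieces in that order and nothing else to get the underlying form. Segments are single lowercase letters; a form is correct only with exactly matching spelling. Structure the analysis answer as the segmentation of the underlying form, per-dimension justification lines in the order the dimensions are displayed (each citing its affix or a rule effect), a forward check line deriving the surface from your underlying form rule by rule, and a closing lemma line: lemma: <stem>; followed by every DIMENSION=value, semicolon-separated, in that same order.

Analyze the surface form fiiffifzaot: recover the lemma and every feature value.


underlying: fiif-fuf-za-ot
MOD=ki - signalled by the affix -ot
SUR=ol - signalled by the affix -fuf
NUM=ne - signalled by the affix -za
check: fiiffufzaot -> fiiffifzaot
lemma: fiif; MOD=ki; SUR=ol; NUM=ne


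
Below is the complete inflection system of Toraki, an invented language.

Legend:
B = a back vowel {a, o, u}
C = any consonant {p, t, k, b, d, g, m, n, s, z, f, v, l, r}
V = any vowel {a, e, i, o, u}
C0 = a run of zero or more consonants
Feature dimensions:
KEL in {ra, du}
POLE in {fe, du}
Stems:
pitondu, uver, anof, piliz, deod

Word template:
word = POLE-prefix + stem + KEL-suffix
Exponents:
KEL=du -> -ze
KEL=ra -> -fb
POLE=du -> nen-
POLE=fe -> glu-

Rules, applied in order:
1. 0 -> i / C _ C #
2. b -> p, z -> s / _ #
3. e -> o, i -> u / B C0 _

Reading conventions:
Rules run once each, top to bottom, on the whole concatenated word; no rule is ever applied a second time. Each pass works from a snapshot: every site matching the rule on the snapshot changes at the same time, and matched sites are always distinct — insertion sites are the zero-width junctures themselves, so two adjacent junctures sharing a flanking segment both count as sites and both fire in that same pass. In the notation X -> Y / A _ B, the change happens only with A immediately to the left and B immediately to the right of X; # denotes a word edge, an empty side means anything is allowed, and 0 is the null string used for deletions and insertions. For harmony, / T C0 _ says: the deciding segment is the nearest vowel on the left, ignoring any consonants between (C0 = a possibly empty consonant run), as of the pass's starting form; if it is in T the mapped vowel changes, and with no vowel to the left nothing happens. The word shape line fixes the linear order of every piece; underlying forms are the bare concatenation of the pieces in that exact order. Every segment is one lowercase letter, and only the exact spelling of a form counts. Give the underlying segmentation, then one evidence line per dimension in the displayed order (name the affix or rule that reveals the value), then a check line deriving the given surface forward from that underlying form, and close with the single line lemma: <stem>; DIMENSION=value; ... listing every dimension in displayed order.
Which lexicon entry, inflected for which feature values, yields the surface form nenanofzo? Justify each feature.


underlying: nen-anof-ze
KEL=du - signalled by the affix -ze
POLE=du - signalled by the affix nen-
check: nenanofze -> nenanofze -> nenanofze -> nenanofzo
lemma: anof; KEL=du; POLE=du


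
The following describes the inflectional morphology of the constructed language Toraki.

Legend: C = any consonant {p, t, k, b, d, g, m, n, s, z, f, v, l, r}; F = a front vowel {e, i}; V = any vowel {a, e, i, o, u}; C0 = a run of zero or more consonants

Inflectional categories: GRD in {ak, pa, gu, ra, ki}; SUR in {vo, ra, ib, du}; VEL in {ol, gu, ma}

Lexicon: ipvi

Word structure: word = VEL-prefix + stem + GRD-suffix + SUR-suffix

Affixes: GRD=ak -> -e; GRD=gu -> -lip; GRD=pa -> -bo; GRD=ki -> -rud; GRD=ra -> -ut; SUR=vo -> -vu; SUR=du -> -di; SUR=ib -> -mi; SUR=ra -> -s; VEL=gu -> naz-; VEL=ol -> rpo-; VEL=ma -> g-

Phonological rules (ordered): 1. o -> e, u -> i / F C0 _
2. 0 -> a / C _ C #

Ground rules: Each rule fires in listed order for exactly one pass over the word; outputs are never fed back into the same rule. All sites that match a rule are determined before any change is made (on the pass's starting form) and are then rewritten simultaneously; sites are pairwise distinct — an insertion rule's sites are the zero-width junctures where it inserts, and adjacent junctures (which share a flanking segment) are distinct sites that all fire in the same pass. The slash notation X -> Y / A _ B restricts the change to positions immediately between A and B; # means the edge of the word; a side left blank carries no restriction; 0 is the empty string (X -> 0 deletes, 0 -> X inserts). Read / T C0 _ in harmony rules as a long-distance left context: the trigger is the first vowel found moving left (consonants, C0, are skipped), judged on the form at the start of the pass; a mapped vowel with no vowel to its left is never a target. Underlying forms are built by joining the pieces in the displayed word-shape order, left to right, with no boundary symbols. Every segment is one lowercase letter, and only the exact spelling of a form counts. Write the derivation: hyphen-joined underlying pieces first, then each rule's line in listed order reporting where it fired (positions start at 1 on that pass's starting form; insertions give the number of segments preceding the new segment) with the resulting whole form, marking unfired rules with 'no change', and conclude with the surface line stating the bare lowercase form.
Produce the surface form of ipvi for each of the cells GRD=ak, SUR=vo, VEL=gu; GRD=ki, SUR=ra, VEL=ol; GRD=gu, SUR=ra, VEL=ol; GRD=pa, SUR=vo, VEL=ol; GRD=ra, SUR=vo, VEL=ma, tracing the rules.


cell GRD=ak, SUR=vo, VEL=gu:
underlying: naz-ipvi-e-vu
1. o -> e, u -> i / F C0 _: fires at position(s) 10: nazipvievi
2. 0 -> a / C _ C #: no change
surface: nazipvievi

cell GRD=ki, SUR=ra, VEL=ol:
underlying: rpo-ipvi-rud-s
1. o -> e, u -> i / F C0 _: fires at position(s) 9: rpoipvirids
2. 0 -> a / C _ C #: inserts after position(s) 10: rpoipviridas
surface: rpoipviridas

cell GRD=gu, SUR=ra, VEL=ol:
underlying: rpo-ipvi-lip-s
1. o -> e, u -> i / F C0 _: no change
2. 0 -> a / C _ C #: inserts after position(s) 10: rpoipvilipas
surface: rpoipvilipas

cell GRD=pa, SUR=vo, VEL=ol:
underlying: rpo-ipvi-bo-vu
1. o -> e, u -> i / F C0 _: fires at position(s) 9: rpoipvibevu
2. 0 -> a / C _ C #: no change
surface: rpoipvibevu

cell GRD=ra, SUR=vo, VEL=ma:
underlying: g-ipvi-ut-vu
1. o -> e, u -> i / F C0 _: fires at position(s) 6: gipviitvu
2. 0 -> a / C _ C #: no change
surface: gipviitvu


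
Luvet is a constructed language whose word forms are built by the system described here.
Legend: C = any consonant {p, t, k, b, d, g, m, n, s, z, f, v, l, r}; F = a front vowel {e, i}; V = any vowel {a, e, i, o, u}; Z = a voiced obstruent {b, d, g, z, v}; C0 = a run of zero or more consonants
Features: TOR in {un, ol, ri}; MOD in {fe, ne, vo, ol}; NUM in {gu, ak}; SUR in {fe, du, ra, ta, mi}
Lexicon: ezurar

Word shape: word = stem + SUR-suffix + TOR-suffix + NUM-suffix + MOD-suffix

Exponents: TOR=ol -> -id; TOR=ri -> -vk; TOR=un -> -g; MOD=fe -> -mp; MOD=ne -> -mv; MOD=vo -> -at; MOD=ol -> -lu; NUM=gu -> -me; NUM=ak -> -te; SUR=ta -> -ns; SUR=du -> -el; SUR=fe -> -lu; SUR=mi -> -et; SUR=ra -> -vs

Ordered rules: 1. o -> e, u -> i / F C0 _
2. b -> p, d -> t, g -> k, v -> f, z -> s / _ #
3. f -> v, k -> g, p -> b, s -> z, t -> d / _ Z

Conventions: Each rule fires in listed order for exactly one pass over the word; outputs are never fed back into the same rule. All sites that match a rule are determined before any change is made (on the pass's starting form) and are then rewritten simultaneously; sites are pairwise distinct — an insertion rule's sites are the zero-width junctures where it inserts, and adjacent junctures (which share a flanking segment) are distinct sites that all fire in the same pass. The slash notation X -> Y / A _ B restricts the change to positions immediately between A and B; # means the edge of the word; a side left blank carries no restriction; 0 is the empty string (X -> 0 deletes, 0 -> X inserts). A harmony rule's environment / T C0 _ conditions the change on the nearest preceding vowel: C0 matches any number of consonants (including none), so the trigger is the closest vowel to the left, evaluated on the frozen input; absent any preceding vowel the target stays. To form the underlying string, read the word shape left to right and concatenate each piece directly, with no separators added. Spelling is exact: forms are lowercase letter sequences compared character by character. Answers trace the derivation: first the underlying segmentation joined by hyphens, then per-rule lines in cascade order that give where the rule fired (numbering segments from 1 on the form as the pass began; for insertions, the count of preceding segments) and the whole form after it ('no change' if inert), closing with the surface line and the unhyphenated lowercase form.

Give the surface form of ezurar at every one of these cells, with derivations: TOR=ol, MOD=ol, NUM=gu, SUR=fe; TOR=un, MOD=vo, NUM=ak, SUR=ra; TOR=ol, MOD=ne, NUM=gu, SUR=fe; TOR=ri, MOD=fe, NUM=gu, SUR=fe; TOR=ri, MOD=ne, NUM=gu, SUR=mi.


cell TOR=ol, MOD=ol, NUM=gu, SUR=fe:
underlying: ezurar-lu-id-me-lu
1. o -> e, u -> i / F C0 _: fires at position(s) 3, 14: ezirarluidmeli
2. b -> p, d -> t, g -> k, v -> f, z -> s / _ #: no change
3. f -> v, k -> g, p -> b, s -> z, t -> d / _ Z: no change
surface: ezirarluidmeli

cell TOR=un, MOD=vo, NUM=ak, SUR=ra:
underlying: ezurar-vs-g-te-at
1. o -> e, u -> i / F C0 _: fires at position(s) 3: ezirarvsgteat
2. b -> p, d -> t, g -> k, v -> f, z -> s / _ #: no change
3. f -> v, k -> g, p -> b, s -> z, t -> d / _ Z: fires at position(s) 8: ezirarvzgteat
surface: ezirarvzgteat

cell TOR=ol, MOD=ne, NUM=gu, SUR=fe:
underlying: ezurar-lu-id-me-mv
1. o -> e, u -> i / F C0 _: fires at position(s) 3: ezirarluidmemv
2. b -> p, d -> t, g -> k, v -> f, z -> s / _ #: fires at position(s) 14: ezirarluidmemf
3. f -> v, k -> g, p -> b, s -> z, t -> d / _ Z: no change
surface: ezirarluidmemf

cell TOR=ri, MOD=fe, NUM=gu, SUR=fe:
underlying: ezurar-lu-vk-me-mp
1. o -> e, u -> i / F C0 _: fires at position(s) 3: ezirarluvkmemp
2. b -> p, d -> t, g -> k, v -> f, z -> s / _ #: no change
3. f -> v, k -> g, p -> b, s -> z, t -> d / _ Z: no change
surface: ezirarluvkmemp

cell TOR=ri, MOD=ne, NUM=gu, SUR=mi:
underlying: ezurar-et-vk-me-mv
1. o -> e, u -> i / F C0 _: fires at position(s) 3: eziraretvkmemv
2. b -> p, d -> t, g -> k, v -> f, z -> s / _ #: fires at position(s) 14: eziraretvkmemf
3. f -> v, k -> g, p -> b, s -> z, t -> d / _ Z: fires at position(s) 8: eziraredvkmemf
surface: eziraredvkmemf


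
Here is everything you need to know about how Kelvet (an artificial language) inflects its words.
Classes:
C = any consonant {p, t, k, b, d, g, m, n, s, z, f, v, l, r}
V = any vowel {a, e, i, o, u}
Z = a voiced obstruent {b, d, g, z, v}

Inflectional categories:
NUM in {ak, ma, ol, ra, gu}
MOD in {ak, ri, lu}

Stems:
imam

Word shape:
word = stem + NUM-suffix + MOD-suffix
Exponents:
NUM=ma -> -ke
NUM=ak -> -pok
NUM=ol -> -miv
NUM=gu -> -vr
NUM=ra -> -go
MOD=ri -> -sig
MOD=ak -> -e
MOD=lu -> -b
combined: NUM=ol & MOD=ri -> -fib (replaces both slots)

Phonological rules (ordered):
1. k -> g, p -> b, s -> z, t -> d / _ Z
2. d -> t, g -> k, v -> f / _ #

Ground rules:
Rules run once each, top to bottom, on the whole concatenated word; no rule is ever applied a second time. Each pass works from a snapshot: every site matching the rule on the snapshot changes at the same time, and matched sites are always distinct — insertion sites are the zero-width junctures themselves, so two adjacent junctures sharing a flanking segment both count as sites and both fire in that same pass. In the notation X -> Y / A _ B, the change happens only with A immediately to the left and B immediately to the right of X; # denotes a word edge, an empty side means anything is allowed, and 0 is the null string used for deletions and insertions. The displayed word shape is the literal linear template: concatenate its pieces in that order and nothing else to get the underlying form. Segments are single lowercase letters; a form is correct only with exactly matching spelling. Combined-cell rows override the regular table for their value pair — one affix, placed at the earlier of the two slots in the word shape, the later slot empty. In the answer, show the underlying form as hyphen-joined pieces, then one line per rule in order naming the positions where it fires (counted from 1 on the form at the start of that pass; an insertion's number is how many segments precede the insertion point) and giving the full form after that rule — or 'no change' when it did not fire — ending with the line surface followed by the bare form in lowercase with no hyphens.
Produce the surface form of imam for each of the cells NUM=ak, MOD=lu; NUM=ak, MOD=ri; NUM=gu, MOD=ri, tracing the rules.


cell NUM=ak, MOD=lu:
underlying: imam-pok-b
1. k -> g, p -> b, s -> z, t -> d / _ Z: fires at position(s) 7: imampogb
2. d -> t, g -> k, v -> f / _ #: no change
surface: imampogb

cell NUM=ak, MOD=ri:
underlying: imam-pok-sig
1. k -> g, p -> b, s -> z, t -> d / _ Z: no change
2. d -> t, g -> k, v -> f / _ #: fires at position(s) 10: imampoksik
surface: imampoksik

cell NUM=gu, MOD=ri:
underlying: imam-vr-sig
1. k -> g, p -> b, s -> z, t -> d / _ Z: no change
2. d -> t, g -> k, v -> f / _ #: fires at position(s) 9: imamvrsik
surface: imamvrsik


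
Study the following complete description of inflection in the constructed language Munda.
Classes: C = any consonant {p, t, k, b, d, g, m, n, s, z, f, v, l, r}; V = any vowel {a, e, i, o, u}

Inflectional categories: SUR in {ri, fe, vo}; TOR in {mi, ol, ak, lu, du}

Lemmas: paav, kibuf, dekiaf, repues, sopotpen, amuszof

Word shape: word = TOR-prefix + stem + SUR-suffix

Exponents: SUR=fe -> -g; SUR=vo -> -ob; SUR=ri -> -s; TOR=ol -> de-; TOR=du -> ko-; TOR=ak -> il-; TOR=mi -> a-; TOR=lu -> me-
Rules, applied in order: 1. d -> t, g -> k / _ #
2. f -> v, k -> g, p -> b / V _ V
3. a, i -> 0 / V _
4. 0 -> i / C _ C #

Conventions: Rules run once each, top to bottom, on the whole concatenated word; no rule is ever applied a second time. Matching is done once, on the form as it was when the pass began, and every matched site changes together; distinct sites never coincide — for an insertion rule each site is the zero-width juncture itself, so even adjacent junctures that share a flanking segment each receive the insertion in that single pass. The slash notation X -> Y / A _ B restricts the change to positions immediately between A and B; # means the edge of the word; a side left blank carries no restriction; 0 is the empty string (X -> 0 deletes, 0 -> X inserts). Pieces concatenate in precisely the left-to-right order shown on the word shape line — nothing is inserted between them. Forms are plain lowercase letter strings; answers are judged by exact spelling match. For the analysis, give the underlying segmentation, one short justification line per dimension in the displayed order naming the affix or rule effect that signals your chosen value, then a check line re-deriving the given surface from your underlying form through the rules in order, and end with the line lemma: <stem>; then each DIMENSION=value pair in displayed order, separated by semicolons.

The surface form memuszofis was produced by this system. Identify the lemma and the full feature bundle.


underlying: me-amuszof-s
SUR=ri - signalled by the affix -s
TOR=lu - signalled by the affix me-
check: meamuszofs -> meamuszofs -> meamuszofs -> memuszofs -> memuszofis
lemma: amuszof; SUR=ri; TOR=lu


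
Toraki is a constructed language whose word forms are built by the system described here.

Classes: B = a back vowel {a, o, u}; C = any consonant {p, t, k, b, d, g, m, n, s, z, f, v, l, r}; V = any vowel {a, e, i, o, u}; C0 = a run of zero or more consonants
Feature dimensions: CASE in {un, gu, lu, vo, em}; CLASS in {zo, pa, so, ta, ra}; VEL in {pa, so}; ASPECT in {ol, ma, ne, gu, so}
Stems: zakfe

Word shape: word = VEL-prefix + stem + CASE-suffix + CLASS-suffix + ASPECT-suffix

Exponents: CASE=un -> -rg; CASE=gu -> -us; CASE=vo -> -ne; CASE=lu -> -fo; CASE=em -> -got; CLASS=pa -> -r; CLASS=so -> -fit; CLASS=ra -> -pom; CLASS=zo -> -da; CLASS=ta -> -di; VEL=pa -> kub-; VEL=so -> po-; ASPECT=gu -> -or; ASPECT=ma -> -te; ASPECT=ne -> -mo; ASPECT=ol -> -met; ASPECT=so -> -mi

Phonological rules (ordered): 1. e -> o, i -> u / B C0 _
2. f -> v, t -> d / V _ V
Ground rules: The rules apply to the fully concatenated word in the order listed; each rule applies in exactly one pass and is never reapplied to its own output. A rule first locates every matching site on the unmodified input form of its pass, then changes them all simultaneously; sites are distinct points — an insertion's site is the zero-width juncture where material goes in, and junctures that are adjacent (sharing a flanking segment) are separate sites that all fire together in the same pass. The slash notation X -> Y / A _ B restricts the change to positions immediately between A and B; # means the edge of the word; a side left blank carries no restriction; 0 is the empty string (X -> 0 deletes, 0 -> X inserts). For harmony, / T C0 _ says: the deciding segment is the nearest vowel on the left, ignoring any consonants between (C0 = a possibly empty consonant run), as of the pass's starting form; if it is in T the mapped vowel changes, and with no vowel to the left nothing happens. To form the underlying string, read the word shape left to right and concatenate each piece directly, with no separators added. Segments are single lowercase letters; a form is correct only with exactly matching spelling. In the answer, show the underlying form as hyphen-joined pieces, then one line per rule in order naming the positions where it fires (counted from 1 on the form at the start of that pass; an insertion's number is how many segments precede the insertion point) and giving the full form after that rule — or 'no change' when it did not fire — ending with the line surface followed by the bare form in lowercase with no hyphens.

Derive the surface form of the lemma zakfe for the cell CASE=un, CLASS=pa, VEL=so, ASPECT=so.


underlying: po-zakfe-rg-r-mi
1. e -> o, i -> u / B C0 _: fires at position(s) 7: pozakforgrmi
2. f -> v, t -> d / V _ V: no change
surface: pozakforgrmi
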